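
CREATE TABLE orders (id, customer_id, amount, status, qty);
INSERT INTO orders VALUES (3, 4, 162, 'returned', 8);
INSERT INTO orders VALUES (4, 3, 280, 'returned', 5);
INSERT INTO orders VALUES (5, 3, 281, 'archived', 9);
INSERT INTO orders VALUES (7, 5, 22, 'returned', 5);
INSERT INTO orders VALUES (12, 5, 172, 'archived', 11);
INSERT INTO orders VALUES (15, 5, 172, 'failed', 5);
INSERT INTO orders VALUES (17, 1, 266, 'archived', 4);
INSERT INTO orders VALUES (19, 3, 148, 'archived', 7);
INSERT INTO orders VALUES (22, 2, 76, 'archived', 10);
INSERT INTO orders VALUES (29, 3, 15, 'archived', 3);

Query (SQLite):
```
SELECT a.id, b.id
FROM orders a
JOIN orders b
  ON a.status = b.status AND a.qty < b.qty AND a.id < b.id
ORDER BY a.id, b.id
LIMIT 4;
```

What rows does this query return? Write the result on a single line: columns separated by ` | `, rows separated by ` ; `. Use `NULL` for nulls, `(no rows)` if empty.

Pairs (a,b) with same status, a.qty < b.qty, a.id < b.id.
status groups: archived:{5,12,17,19,22,29} failed:{15} returned:{3,4,7}
Ordered by (a.id, b.id); first 4.

5 | 12 ; 5 | 22 ; 17 | 19 ; 17 | 22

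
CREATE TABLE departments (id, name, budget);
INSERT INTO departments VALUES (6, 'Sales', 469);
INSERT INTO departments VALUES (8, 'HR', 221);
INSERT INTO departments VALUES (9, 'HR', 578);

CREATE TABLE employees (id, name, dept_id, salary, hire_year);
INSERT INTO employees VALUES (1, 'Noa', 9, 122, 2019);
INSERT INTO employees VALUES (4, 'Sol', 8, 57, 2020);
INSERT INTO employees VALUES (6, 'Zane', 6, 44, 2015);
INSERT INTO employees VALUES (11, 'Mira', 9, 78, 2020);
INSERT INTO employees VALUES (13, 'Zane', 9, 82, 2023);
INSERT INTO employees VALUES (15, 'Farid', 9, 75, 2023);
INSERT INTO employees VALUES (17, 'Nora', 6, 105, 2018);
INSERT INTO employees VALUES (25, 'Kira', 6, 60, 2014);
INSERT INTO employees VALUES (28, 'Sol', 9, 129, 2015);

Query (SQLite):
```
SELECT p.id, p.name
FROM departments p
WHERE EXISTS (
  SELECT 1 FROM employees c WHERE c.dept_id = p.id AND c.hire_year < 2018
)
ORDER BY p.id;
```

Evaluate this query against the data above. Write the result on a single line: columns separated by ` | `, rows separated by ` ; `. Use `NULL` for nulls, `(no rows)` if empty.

6 | Sales ; 9 | HR

For each departments row, check whether any employees with matching dept_id has hire_year < 2018.
Keep rows where that is true.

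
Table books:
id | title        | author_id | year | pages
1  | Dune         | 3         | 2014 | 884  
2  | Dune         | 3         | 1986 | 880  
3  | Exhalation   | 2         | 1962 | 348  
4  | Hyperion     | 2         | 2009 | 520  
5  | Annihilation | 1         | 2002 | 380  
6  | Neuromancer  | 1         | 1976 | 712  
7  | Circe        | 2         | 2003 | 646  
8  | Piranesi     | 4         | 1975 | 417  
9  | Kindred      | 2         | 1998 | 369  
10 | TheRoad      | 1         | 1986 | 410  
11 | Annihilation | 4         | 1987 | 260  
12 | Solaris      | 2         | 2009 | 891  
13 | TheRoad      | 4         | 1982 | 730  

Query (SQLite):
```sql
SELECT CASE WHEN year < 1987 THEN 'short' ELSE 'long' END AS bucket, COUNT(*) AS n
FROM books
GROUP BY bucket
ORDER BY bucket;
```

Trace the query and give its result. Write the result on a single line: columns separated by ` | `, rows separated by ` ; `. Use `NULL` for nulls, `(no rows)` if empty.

Bucket rows by year < 1987 → 'short' else 'long'; count each bucket.

long | 7 ; short | 6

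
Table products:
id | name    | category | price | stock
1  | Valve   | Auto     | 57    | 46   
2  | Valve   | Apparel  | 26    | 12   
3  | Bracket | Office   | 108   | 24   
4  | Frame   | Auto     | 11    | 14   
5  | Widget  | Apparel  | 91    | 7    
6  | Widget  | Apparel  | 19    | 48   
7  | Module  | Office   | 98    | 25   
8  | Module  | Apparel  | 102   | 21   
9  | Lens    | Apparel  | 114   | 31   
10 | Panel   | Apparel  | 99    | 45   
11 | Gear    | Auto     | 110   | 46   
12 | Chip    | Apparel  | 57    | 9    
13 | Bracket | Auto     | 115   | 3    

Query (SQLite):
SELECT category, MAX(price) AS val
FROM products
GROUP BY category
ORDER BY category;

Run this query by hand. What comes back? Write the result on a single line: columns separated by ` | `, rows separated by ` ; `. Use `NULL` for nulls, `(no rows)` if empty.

Apparel | 114 ; Auto | 115 ; Office | 108

Partition products by category; compute MAX(price) within each group.
  Apparel: ids {2, 5, 6, 8, 9, 10, 12} → MAX(price)=114
  Auto: ids {1, 4, 11, 13} → MAX(price)=115
  Office: ids {3, 7} → MAX(price)=108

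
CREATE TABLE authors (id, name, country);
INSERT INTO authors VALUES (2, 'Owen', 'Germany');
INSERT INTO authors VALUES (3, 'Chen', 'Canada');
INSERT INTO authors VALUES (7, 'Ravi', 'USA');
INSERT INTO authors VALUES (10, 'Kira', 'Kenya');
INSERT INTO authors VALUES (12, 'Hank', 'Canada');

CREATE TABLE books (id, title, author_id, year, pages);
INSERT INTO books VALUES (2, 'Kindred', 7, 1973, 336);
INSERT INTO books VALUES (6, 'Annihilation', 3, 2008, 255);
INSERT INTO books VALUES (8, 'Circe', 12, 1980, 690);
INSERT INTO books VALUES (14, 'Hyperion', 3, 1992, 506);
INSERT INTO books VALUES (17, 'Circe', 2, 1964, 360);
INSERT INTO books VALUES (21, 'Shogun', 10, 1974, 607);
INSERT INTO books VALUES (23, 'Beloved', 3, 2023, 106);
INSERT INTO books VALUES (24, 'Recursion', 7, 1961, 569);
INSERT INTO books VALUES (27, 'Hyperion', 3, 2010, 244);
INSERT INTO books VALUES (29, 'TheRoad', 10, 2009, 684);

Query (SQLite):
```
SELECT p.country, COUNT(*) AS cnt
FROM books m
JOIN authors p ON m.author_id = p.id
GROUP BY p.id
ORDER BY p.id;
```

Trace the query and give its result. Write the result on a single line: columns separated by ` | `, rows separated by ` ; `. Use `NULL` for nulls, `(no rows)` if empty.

Join each books row to its authors via author_id.
Group joined rows by authors.id; compute COUNT(*) per group.
  2: ids {17} → COUNT(*)=1
  3: ids {6, 14, 23, 27} → COUNT(*)=4
  7: ids {2, 24} → COUNT(*)=2
  10: ids {21, 29} → COUNT(*)=2
  12: ids {8} → COUNT(*)=1

Germany | 1 ; Canada | 4 ; USA | 2 ; Kenya | 2 ; Canada | 1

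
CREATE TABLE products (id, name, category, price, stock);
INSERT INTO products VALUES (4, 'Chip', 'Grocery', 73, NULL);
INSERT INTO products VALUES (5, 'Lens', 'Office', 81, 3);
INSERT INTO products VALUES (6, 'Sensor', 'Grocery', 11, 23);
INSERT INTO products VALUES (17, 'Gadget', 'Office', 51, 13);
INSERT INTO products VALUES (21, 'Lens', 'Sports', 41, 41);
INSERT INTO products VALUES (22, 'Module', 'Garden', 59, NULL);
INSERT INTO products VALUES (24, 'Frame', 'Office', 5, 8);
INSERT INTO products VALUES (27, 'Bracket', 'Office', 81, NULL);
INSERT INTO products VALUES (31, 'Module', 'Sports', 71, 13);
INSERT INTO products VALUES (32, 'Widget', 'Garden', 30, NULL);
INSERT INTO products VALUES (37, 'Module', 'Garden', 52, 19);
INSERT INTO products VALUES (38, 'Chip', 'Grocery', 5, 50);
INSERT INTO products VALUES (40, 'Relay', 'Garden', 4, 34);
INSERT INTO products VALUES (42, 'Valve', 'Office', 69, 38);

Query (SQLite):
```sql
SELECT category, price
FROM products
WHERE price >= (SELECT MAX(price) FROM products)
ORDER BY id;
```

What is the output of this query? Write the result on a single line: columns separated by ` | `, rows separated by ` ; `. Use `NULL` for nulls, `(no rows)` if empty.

Office | 81 ; Office | 81

Scalar subquery: MAX(price) over all products rows = 81.
Keep rows where price >= that value.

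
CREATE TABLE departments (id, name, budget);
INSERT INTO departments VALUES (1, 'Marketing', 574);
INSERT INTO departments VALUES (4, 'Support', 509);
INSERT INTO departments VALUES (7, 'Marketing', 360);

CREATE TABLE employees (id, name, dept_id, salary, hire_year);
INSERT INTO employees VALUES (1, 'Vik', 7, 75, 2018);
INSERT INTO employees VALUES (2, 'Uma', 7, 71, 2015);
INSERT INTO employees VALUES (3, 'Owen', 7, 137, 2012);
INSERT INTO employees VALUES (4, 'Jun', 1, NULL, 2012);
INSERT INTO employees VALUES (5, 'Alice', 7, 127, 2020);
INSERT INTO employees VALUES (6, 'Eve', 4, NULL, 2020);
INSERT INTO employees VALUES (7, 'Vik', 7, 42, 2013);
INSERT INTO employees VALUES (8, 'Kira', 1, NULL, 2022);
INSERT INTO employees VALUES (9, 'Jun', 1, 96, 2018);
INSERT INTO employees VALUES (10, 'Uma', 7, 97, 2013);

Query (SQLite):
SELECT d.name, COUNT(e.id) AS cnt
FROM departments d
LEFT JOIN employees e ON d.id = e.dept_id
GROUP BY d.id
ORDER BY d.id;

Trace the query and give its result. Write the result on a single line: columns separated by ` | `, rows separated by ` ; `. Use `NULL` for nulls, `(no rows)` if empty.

Marketing | 3 ; Support | 1 ; Marketing | 6

LEFT JOIN keeps every departments row; unmatched ones get NULL for employees columns.
Group by departments.id and compute COUNT(e.id). COUNT(col) of an all-NULL group is 0.
  1: ids {4, 8, 9} → COUNT(e.id)=3
  4: ids {6} → COUNT(e.id)=1
  7: ids {1, 2, 3, 5, 7, 10} → COUNT(e.id)=6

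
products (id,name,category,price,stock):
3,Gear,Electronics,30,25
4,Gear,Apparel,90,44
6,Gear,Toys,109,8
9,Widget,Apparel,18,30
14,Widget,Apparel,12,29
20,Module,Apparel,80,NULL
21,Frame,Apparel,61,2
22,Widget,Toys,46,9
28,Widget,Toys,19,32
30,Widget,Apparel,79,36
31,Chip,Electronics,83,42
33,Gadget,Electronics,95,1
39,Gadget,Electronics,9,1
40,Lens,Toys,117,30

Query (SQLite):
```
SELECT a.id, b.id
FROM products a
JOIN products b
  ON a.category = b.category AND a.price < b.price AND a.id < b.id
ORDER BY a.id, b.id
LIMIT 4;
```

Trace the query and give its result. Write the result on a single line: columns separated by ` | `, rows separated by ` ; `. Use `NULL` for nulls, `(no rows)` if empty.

3 | 31 ; 3 | 33 ; 6 | 40 ; 9 | 20

Pairs (a,b) with same category, a.price < b.price, a.id < b.id.
category groups: Apparel:{4,9,14,20,21,30} Electronics:{3,31,33,39} Toys:{6,22,28,40}
Ordered by (a.id, b.id); first 4.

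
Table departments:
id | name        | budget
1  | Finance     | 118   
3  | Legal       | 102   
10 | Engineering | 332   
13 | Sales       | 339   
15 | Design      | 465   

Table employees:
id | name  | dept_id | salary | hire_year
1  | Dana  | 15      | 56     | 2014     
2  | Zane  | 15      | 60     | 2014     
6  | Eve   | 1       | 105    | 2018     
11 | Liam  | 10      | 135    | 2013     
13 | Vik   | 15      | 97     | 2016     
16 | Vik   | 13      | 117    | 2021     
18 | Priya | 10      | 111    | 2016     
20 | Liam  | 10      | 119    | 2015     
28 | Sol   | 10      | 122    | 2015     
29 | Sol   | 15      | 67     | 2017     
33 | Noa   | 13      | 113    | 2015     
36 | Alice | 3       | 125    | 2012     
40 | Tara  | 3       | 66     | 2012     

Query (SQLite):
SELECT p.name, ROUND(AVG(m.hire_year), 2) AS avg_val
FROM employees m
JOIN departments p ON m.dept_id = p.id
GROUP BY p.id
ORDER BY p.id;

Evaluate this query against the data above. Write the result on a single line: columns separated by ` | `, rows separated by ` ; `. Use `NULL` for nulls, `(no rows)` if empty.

Finance | 2018 ; Legal | 2012 ; Engineering | 2014.75 ; Sales | 2018 ; Design | 2015.25

Join each employees row to its departments via dept_id.
Group joined rows by departments.id; compute ROUND(AVG(m.hire_year), 2) per group.
  1: ids {6} → ROUND(AVG(m.hire_year), 2)=2018
  3: ids {36, 40} → ROUND(AVG(m.hire_year), 2)=2012
  10: ids {11, 18, 20, 28} → ROUND(AVG(m.hire_year), 2)=2014.75
  13: ids {16, 33} → ROUND(AVG(m.hire_year), 2)=2018
  15: ids {1, 2, 13, 29} → ROUND(AVG(m.hire_year), 2)=2015.25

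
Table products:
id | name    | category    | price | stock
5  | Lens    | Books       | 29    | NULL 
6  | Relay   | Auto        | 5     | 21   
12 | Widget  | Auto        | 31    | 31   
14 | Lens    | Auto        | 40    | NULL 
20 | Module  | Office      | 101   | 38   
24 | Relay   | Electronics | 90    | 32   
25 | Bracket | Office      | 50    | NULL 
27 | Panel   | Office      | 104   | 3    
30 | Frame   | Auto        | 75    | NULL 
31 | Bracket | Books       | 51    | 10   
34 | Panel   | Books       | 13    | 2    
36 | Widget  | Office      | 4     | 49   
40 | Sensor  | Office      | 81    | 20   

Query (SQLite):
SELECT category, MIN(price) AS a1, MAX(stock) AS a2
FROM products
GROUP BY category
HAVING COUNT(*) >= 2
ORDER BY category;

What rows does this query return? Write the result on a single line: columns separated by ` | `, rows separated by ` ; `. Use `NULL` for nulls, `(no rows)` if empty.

Group products by category.
Per group compute: MIN(price), MAX(stock).
HAVING: drop groups with fewer than 2 rows.
  Auto: ids {6, 12, 14, 30} → MIN(price)=5, MAX(stock)=31
  Books: ids {5, 31, 34} → MIN(price)=13, MAX(stock)=10
  Electronics: ids {24} → MIN(price)=90, MAX(stock)=32
  Office: ids {20, 25, 27, 36, 40} → MIN(price)=4, MAX(stock)=49

Auto | 5 | 31 ; Books | 13 | 10 ; Office | 4 | 49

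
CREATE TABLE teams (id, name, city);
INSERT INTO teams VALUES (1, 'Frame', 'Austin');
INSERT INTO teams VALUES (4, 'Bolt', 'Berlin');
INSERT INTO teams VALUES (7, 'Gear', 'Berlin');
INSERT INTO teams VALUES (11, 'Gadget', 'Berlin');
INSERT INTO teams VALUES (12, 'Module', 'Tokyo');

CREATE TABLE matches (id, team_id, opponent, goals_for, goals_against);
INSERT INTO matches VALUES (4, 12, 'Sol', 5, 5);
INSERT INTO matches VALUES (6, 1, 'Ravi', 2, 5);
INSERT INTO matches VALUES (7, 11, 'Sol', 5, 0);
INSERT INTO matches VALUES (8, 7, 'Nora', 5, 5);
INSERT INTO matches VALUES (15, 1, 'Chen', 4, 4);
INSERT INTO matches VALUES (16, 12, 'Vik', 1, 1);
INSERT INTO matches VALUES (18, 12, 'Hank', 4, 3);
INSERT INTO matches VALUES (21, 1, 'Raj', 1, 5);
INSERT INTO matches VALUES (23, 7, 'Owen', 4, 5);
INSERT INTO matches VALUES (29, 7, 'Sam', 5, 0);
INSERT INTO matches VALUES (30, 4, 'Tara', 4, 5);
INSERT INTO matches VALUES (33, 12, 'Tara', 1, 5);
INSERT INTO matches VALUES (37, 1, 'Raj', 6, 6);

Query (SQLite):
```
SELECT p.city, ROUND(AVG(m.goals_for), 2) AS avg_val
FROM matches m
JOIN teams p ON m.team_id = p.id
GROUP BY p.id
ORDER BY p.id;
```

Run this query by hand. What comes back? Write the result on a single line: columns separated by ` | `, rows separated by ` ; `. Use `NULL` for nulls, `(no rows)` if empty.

Austin | 3.25 ; Berlin | 4 ; Berlin | 4.67 ; Berlin | 5 ; Tokyo | 2.75

Join each matches row to its teams via team_id.
Group joined rows by teams.id; compute ROUND(AVG(m.goals_for), 2) per group.
  1: ids {6, 15, 21, 37} → ROUND(AVG(m.goals_for), 2)=3.25
  4: ids {30} → ROUND(AVG(m.goals_for), 2)=4
  7: ids {8, 23, 29} → ROUND(AVG(m.goals_for), 2)=4.67
  11: ids {7} → ROUND(AVG(m.goals_for), 2)=5
  12: ids {4, 16, 18, 33} → ROUND(AVG(m.goals_for), 2)=2.75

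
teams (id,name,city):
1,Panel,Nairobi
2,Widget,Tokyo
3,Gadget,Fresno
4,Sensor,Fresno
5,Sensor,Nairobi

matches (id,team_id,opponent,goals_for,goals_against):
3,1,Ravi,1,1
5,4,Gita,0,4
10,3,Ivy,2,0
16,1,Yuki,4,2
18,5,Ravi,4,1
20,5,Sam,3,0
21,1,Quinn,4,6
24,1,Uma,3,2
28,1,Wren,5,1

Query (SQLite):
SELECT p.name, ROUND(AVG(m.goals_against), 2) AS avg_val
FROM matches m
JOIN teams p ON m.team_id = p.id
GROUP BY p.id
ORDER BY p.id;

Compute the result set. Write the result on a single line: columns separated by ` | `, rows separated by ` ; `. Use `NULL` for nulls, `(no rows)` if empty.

Join each matches row to its teams via team_id.
Group joined rows by teams.id; compute ROUND(AVG(m.goals_against), 2) per group.
  1: ids {3, 16, 21, 24, 28} → ROUND(AVG(m.goals_against), 2)=2.4
  3: ids {10} → ROUND(AVG(m.goals_against), 2)=0
  4: ids {5} → ROUND(AVG(m.goals_against), 2)=4
  5: ids {18, 20} → ROUND(AVG(m.goals_against), 2)=0.5

Panel | 2.4 ; Gadget | 0 ; Sensor | 4 ; Sensor | 0.5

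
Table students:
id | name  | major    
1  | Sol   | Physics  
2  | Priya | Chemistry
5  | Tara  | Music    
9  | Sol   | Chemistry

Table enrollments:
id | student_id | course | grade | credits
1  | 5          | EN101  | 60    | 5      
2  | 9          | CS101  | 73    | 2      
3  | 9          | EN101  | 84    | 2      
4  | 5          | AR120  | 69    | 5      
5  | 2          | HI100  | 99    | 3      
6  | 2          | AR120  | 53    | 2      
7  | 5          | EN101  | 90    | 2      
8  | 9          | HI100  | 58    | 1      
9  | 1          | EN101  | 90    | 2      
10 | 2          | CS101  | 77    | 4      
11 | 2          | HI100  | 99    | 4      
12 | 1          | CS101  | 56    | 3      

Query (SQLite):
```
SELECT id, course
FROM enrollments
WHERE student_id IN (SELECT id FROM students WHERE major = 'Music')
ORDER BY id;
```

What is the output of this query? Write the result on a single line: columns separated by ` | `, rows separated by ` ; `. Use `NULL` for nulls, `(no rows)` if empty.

Inner query: students.id where major = 'Music'.
Outer: keep enrollments rows whose student_id is in that set.
Inner query → {5}

1 | EN101 ; 4 | AR120 ; 7 | EN101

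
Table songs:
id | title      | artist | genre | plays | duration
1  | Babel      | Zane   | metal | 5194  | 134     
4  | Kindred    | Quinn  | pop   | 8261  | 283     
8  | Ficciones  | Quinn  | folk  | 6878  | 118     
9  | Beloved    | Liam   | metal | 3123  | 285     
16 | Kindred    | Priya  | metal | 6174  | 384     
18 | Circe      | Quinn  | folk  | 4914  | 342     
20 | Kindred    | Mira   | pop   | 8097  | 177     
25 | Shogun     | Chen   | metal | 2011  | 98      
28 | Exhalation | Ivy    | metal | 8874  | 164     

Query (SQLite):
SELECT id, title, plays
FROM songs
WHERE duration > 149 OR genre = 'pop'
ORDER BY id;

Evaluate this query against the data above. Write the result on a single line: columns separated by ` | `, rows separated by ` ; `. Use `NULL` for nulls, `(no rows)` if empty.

4 | Kindred | 8261 ; 9 | Beloved | 3123 ; 16 | Kindred | 6174 ; 18 | Circe | 4914 ; 20 | Kindred | 8097 ; 28 | Exhalation | 8874

duration > 149: ids {4, 9, 16, 18, 20, 28}
genre = 'pop': ids {4, 20}
Combine with OR.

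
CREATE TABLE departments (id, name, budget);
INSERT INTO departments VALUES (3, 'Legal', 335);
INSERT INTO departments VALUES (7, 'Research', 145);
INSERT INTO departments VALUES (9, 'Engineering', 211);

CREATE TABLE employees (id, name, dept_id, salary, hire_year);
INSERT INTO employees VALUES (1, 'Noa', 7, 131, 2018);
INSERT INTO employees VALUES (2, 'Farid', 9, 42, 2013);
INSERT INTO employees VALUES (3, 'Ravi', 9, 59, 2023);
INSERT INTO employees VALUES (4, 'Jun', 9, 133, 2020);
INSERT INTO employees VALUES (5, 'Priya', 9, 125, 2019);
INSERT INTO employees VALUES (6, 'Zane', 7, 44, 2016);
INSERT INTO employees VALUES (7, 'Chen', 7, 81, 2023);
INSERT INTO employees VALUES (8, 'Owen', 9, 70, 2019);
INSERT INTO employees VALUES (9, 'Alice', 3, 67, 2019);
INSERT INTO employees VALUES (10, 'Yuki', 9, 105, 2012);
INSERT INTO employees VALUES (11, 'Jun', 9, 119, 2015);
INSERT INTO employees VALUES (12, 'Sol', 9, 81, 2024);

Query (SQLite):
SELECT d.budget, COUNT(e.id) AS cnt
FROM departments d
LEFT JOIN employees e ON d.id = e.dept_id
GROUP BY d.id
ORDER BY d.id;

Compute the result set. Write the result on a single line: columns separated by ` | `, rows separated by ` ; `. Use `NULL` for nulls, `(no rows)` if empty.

LEFT JOIN keeps every departments row; unmatched ones get NULL for employees columns.
Group by departments.id and compute COUNT(e.id). COUNT(col) of an all-NULL group is 0.
  3: ids {9} → COUNT(e.id)=1
  7: ids {1, 6, 7} → COUNT(e.id)=3
  9: ids {2, 3, 4, 5, 8, 10, 11, 12} → COUNT(e.id)=8

335 | 1 ; 145 | 3 ; 211 | 8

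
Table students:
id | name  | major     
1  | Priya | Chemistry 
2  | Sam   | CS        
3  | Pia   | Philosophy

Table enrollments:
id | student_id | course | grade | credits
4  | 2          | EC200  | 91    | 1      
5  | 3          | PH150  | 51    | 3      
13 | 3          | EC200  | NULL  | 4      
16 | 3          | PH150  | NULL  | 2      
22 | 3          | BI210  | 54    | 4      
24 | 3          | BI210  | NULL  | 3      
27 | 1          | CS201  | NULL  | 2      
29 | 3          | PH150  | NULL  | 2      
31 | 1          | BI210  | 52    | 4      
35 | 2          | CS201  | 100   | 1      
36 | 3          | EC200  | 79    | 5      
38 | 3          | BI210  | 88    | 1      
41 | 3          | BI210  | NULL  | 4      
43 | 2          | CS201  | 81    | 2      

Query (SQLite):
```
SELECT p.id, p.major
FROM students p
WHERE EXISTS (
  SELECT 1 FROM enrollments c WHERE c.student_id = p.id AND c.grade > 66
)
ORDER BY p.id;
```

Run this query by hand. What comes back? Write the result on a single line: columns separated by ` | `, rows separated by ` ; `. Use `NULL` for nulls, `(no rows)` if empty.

2 | CS ; 3 | Philosophy

For each students row, check whether any enrollments with matching student_id has grade > 66.
Keep rows where that is true.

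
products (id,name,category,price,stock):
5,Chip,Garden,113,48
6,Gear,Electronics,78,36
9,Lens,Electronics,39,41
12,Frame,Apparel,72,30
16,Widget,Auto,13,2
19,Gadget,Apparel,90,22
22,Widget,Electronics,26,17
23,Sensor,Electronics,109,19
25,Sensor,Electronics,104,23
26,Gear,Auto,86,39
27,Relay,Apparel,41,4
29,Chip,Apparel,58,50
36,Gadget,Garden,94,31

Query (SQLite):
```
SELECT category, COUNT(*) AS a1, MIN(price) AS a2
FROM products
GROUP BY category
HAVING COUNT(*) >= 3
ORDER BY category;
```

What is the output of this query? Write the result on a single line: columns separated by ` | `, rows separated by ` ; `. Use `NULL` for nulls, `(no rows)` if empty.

Apparel | 4 | 41 ; Electronics | 5 | 26

Group products by category.
Per group compute: COUNT(*), MIN(price).
HAVING: drop groups with fewer than 3 rows.
  Apparel: ids {12, 19, 27, 29} → COUNT(*)=4, MIN(price)=41
  Auto: ids {16, 26} → COUNT(*)=2, MIN(price)=13
  Electronics: ids {6, 9, 22, 23, 25} → COUNT(*)=5, MIN(price)=26
  Garden: ids {5, 36} → COUNT(*)=2, MIN(price)=94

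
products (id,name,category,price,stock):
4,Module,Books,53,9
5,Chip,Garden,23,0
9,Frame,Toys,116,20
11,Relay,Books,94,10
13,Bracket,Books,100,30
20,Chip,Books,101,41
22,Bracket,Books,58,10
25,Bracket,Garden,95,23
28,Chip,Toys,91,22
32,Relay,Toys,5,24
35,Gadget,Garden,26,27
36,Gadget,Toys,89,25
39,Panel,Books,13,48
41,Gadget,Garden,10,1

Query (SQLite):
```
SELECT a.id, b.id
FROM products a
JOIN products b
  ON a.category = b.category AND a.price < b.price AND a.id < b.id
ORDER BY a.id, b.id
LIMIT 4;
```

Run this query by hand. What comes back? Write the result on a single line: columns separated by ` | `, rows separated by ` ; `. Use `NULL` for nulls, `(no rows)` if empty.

4 | 11 ; 4 | 13 ; 4 | 20 ; 4 | 22

Pairs (a,b) with same category, a.price < b.price, a.id < b.id.
category groups: Books:{4,11,13,20,22,39} Garden:{5,25,35,41} Toys:{9,28,32,36}
Ordered by (a.id, b.id); first 4.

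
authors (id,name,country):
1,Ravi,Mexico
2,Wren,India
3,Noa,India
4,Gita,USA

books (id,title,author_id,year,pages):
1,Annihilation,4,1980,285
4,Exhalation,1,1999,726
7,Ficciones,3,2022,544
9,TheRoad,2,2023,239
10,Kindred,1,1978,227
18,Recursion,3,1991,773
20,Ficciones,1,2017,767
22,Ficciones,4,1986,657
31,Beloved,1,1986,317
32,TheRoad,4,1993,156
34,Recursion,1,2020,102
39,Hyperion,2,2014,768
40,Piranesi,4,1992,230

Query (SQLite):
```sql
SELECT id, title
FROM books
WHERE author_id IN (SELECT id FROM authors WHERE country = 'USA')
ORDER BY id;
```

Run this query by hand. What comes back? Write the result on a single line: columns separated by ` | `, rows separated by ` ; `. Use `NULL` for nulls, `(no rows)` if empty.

Inner query: authors.id where country = 'USA'.
Outer: keep books rows whose author_id is in that set.
Inner query → {4}

1 | Annihilation ; 22 | Ficciones ; 32 | TheRoad ; 40 | Piranesi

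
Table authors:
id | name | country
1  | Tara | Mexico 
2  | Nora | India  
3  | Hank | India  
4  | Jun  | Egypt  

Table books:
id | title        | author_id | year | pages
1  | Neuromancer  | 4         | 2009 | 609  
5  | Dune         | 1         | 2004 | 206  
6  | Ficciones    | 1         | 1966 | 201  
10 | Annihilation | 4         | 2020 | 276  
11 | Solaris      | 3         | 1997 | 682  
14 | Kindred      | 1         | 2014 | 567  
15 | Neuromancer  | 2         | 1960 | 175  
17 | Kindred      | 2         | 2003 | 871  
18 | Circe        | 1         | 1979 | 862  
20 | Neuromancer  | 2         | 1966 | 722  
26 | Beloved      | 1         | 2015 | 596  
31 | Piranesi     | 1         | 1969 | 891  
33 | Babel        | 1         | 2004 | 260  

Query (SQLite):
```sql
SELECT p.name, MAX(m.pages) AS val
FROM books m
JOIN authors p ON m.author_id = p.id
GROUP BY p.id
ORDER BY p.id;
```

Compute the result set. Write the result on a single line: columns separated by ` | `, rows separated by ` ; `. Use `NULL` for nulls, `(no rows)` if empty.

Join each books row to its authors via author_id.
Group joined rows by authors.id; compute MAX(m.pages) per group.
  1: ids {5, 6, 14, 18, 26, 31, 33} → MAX(m.pages)=891
  2: ids {15, 17, 20} → MAX(m.pages)=871
  3: ids {11} → MAX(m.pages)=682
  4: ids {1, 10} → MAX(m.pages)=609

Tara | 891 ; Nora | 871 ; Hank | 682 ; Jun | 609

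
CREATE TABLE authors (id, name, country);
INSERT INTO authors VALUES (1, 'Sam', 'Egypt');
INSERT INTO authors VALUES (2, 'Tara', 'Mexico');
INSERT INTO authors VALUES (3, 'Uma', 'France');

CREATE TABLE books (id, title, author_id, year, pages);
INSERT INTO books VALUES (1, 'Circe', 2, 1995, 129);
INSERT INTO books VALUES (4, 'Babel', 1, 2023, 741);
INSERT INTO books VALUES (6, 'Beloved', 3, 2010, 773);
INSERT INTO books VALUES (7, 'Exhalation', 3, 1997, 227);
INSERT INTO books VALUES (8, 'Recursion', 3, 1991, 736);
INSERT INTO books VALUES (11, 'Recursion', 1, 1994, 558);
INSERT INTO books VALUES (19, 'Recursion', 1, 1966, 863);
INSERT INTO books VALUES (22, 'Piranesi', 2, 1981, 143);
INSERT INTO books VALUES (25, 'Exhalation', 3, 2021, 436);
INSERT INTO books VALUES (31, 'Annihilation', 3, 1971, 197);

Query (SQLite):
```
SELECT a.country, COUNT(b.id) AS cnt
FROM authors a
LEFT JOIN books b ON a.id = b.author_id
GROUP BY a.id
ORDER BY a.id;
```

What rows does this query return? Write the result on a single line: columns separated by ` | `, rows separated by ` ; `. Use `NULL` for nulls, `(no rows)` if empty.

LEFT JOIN keeps every authors row; unmatched ones get NULL for books columns.
Group by authors.id and compute COUNT(b.id). COUNT(col) of an all-NULL group is 0.
  1: ids {4, 11, 19} → COUNT(b.id)=3
  2: ids {1, 22} → COUNT(b.id)=2
  3: ids {6, 7, 8, 25, 31} → COUNT(b.id)=5

Egypt | 3 ; Mexico | 2 ; France | 5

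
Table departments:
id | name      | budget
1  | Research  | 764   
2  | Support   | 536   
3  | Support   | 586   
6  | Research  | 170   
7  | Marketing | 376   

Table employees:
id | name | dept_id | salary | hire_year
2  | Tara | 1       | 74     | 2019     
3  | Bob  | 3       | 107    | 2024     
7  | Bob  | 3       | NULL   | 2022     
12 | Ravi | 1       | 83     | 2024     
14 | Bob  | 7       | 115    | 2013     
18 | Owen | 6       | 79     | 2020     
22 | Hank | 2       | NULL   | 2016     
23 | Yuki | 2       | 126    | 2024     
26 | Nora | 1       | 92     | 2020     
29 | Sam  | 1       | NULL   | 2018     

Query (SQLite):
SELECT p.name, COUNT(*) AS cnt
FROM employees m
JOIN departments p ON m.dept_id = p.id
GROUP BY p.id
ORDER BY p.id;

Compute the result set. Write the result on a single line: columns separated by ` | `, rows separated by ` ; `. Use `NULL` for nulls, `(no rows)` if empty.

Research | 4 ; Support | 2 ; Support | 2 ; Research | 1 ; Marketing | 1

Join each employees row to its departments via dept_id.
Group joined rows by departments.id; compute COUNT(*) per group.
  1: ids {2, 12, 26, 29} → COUNT(*)=4
  2: ids {22, 23} → COUNT(*)=2
  3: ids {3, 7} → COUNT(*)=2
  6: ids {18} → COUNT(*)=1
  7: ids {14} → COUNT(*)=1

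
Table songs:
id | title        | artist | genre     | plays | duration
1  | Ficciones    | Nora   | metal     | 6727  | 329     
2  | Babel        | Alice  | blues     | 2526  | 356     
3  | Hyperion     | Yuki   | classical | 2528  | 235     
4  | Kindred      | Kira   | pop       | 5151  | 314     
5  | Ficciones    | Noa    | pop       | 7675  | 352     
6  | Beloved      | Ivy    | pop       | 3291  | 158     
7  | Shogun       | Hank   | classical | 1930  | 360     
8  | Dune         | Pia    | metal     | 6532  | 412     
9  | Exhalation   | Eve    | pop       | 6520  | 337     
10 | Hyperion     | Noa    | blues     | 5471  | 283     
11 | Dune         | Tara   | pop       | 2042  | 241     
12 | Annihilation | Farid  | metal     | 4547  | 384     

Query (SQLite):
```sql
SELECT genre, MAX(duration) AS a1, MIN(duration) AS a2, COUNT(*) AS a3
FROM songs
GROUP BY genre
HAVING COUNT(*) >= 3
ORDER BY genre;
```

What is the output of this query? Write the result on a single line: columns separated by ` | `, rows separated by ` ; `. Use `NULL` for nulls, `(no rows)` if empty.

metal | 412 | 329 | 3 ; pop | 352 | 158 | 5

Group songs by genre.
Per group compute: MAX(duration), MIN(duration), COUNT(*).
HAVING: drop groups with fewer than 3 rows.
  blues: ids {2, 10} → MAX(duration)=356, MIN(duration)=283, COUNT(*)=2
  classical: ids {3, 7} → MAX(duration)=360, MIN(duration)=235, COUNT(*)=2
  metal: ids {1, 8, 12} → MAX(duration)=412, MIN(duration)=329, COUNT(*)=3
  pop: ids {4, 5, 6, 9, 11} → MAX(duration)=352, MIN(duration)=158, COUNT(*)=5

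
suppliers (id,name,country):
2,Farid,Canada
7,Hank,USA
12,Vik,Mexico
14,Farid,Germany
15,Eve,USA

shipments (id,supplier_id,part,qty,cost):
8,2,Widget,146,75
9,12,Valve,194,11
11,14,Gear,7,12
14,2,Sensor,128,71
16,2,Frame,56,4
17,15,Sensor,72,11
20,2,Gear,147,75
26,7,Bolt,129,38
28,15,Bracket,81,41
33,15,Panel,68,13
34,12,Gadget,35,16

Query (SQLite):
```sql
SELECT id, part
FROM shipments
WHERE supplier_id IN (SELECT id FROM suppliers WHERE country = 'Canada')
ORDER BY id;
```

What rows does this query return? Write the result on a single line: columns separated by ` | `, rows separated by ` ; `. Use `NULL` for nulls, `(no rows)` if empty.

Inner query: suppliers.id where country = 'Canada'.
Outer: keep shipments rows whose supplier_id is in that set.
Inner query → {2}

8 | Widget ; 14 | Sensor ; 16 | Frame ; 20 | Gear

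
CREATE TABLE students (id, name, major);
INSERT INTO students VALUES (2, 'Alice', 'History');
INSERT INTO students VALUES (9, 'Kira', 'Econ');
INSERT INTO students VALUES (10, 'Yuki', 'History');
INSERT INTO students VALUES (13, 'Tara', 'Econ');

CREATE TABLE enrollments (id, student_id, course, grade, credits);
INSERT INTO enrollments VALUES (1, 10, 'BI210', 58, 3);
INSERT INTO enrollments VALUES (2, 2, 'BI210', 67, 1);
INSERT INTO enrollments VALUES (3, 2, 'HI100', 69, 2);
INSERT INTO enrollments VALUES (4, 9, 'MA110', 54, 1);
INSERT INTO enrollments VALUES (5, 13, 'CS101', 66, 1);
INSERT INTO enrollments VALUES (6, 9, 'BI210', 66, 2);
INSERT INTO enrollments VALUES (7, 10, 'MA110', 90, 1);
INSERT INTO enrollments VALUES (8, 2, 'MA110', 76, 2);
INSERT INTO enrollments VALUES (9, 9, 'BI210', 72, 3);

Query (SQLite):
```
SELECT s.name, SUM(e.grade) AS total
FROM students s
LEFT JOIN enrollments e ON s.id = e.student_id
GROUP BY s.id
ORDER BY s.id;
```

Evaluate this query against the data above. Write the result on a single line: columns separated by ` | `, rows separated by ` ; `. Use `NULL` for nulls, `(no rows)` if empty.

Alice | 212 ; Kira | 192 ; Yuki | 148 ; Tara | 66

LEFT JOIN keeps every students row; unmatched ones get NULL for enrollments columns.
Group by students.id and compute SUM(e.grade). SUM over an all-NULL group is NULL.
  2: ids {2, 3, 8} → SUM(e.grade)=212
  9: ids {4, 6, 9} → SUM(e.grade)=192
  10: ids {1, 7} → SUM(e.grade)=148
  13: ids {5} → SUM(e.grade)=66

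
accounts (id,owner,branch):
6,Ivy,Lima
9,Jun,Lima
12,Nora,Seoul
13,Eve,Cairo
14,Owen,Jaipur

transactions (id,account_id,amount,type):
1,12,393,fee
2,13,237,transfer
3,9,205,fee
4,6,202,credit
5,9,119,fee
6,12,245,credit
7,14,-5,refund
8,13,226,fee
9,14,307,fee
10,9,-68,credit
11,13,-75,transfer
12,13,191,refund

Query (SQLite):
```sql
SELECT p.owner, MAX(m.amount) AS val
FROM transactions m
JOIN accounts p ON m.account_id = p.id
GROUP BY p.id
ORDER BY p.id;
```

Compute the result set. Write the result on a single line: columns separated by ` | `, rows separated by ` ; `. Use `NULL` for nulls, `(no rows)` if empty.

Join each transactions row to its accounts via account_id.
Group joined rows by accounts.id; compute MAX(m.amount) per group.
  6: ids {4} → MAX(m.amount)=202
  9: ids {3, 5, 10} → MAX(m.amount)=205
  12: ids {1, 6} → MAX(m.amount)=393
  13: ids {2, 8, 11, 12} → MAX(m.amount)=237
  14: ids {7, 9} → MAX(m.amount)=307

Ivy | 202 ; Jun | 205 ; Nora | 393 ; Eve | 237 ; Owen | 307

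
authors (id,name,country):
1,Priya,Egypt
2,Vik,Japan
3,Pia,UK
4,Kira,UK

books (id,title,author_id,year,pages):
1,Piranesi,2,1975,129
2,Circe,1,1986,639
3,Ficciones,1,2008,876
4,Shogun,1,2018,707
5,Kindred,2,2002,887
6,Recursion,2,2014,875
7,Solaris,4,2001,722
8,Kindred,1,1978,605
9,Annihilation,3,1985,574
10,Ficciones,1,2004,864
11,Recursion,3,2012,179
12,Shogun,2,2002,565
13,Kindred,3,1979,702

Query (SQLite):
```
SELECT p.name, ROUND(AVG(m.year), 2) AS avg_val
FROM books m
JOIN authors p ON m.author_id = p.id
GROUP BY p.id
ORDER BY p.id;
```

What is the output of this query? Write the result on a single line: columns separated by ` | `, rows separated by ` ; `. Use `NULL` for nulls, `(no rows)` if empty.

Join each books row to its authors via author_id.
Group joined rows by authors.id; compute ROUND(AVG(m.year), 2) per group.
  1: ids {2, 3, 4, 8, 10} → ROUND(AVG(m.year), 2)=1998.8
  2: ids {1, 5, 6, 12} → ROUND(AVG(m.year), 2)=1998.25
  3: ids {9, 11, 13} → ROUND(AVG(m.year), 2)=1992
  4: ids {7} → ROUND(AVG(m.year), 2)=2001

Priya | 1998.8 ; Vik | 1998.25 ; Pia | 1992 ; Kira | 2001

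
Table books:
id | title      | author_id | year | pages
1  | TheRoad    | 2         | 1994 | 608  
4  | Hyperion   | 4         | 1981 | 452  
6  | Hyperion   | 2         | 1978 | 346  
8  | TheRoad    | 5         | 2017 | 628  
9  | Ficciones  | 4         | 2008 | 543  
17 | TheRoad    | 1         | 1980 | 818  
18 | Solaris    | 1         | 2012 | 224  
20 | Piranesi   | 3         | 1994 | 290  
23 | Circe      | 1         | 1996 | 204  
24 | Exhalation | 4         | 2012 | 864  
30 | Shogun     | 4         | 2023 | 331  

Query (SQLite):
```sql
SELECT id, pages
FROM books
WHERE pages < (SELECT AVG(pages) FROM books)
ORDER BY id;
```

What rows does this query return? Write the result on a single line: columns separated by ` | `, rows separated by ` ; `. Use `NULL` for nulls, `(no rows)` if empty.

4 | 452 ; 6 | 346 ; 18 | 224 ; 20 | 290 ; 23 | 204 ; 30 | 331

Scalar subquery: AVG(pages) over all books rows = 482.545455 (≈; comparison uses full precision).
Keep rows where pages < that value.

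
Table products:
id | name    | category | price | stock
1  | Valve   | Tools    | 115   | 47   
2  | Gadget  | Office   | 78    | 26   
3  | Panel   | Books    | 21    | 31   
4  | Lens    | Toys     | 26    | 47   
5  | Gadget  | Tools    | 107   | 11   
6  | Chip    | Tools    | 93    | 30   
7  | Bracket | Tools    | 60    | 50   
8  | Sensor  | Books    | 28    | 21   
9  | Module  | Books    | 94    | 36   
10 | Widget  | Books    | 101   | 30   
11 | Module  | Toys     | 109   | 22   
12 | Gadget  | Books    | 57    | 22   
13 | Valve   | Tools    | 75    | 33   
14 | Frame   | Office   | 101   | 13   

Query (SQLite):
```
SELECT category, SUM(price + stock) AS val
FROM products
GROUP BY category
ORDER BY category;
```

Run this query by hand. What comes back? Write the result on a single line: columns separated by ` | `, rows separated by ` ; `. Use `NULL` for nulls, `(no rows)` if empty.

Books | 441 ; Office | 218 ; Tools | 621 ; Toys | 204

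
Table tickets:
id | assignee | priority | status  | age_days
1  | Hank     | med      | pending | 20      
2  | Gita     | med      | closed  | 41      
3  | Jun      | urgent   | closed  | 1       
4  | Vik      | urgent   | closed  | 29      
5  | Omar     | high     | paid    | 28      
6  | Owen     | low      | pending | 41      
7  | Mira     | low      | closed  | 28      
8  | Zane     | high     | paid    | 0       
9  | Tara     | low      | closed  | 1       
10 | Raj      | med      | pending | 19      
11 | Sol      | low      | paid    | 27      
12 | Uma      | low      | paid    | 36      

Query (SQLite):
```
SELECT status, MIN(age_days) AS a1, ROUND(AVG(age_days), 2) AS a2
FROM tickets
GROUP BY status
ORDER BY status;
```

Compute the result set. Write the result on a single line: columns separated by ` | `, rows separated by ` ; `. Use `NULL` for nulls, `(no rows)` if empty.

Group tickets by status.
Per group compute: MIN(age_days), ROUND(AVG(age_days), 2).
  closed: ids {2, 3, 4, 7, 9} → MIN(age_days)=1, ROUND(AVG(age_days), 2)=20
  paid: ids {5, 8, 11, 12} → MIN(age_days)=0, ROUND(AVG(age_days), 2)=22.75
  pending: ids {1, 6, 10} → MIN(age_days)=19, ROUND(AVG(age_days), 2)=26.67

closed | 1 | 20 ; paid | 0 | 22.75 ; pending | 19 | 26.67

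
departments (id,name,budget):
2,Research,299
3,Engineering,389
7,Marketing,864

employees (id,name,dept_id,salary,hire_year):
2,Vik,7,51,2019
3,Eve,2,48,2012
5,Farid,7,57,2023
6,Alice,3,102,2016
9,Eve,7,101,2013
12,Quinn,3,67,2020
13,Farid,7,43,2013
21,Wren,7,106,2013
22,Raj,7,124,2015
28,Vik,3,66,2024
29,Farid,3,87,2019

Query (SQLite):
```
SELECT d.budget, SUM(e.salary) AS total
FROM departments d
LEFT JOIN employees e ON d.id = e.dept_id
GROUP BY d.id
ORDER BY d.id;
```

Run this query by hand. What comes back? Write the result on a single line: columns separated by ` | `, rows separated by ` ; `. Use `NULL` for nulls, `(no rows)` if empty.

LEFT JOIN keeps every departments row; unmatched ones get NULL for employees columns.
Group by departments.id and compute SUM(e.salary). SUM over an all-NULL group is NULL.
  2: ids {3} → SUM(e.salary)=48
  3: ids {6, 12, 28, 29} → SUM(e.salary)=322
  7: ids {2, 5, 9, 13, 21, 22} → SUM(e.salary)=482

299 | 48 ; 389 | 322 ; 864 | 482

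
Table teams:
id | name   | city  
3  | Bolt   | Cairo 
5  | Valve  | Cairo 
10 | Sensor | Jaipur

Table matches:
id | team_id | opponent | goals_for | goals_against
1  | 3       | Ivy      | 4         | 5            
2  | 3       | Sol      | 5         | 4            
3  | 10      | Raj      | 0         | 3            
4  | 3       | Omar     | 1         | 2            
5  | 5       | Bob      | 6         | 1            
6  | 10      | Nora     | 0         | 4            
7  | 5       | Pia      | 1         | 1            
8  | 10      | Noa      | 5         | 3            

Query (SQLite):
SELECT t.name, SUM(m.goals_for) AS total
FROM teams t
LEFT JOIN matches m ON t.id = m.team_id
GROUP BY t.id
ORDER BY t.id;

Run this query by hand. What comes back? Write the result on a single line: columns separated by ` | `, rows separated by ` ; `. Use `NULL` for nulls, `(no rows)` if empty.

Bolt | 10 ; Valve | 7 ; Sensor | 5

LEFT JOIN keeps every teams row; unmatched ones get NULL for matches columns.
Group by teams.id and compute SUM(m.goals_for). SUM over an all-NULL group is NULL.
  3: ids {1, 2, 4} → SUM(m.goals_for)=10
  5: ids {5, 7} → SUM(m.goals_for)=7
  10: ids {3, 6, 8} → SUM(m.goals_for)=5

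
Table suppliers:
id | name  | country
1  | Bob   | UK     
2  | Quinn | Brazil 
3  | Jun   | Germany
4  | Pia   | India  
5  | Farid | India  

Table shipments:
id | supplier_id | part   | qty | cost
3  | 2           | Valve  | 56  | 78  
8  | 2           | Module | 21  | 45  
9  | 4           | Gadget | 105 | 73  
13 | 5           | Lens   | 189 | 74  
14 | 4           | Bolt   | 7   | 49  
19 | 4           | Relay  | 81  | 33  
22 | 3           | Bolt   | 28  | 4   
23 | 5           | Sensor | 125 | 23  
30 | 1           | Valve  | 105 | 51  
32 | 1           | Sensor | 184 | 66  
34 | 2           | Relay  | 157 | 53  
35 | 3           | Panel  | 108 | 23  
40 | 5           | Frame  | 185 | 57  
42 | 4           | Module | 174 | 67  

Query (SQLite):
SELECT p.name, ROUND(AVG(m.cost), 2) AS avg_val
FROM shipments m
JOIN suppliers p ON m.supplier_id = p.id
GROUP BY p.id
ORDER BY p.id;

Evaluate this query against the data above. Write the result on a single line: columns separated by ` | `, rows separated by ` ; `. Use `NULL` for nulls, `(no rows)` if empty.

Bob | 58.5 ; Quinn | 58.67 ; Jun | 13.5 ; Pia | 55.5 ; Farid | 51.33

Join each shipments row to its suppliers via supplier_id.
Group joined rows by suppliers.id; compute ROUND(AVG(m.cost), 2) per group.
  1: ids {30, 32} → ROUND(AVG(m.cost), 2)=58.5
  2: ids {3, 8, 34} → ROUND(AVG(m.cost), 2)=58.67
  3: ids {22, 35} → ROUND(AVG(m.cost), 2)=13.5
  4: ids {9, 14, 19, 42} → ROUND(AVG(m.cost), 2)=55.5
  5: ids {13, 23, 40} → ROUND(AVG(m.cost), 2)=51.33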